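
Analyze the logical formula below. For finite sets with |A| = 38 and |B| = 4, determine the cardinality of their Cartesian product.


The Cartesian product A x B contains all ordered pairs (a, b).
|A x B| = |A| * |B| = 38 * 4 = 152

152


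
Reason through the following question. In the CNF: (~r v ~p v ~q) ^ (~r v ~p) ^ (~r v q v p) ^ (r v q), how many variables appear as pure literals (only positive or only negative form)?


Check each variable for pure literal status:
p: mixed (not pure)
q: mixed (not pure)
r: mixed (not pure)
Pure literal count = 0

0


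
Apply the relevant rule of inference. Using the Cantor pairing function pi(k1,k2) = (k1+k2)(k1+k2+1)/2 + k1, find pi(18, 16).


k1 + k2 = 34
(k1+k2)(k1+k2+1)/2 = 34 * 35 / 2 = 595
pi = 595 + 18 = 613

613


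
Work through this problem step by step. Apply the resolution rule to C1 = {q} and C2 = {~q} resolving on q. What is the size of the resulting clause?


Remove q from C1 and ~q from C2.
C1 remainder: {}
C2 remainder: {}
Union (resolvent): {} (empty clause)
Resolvent has 0 literal(s).

0


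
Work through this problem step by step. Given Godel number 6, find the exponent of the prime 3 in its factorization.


Factorize 6 by dividing by 3 repeatedly.
Division steps: 3 divides 6 exactly 1 time(s).
Exponent of 3 = 1

1


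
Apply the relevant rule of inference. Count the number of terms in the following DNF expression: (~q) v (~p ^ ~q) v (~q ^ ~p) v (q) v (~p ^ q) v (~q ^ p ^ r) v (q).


A DNF formula is a disjunction of terms (conjunctions).
Terms are separated by v.
Counting the disjuncts: 7 terms.

7


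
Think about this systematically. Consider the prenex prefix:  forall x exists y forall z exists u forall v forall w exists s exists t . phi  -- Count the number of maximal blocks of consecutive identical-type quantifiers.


Quantifier-type sequence: A E A E A A E E  (A=forall, E=exists)
Group into maximal same-type runs:
  Ax1 | Ex1 | Ax1 | Ex1 | Ax2 | Ex2
Number of blocks = 6

6


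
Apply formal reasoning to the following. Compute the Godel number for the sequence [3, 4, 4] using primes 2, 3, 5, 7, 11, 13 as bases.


Encode each element as an exponent of the corresponding prime:
  2^3 = 8
  3^4 = 81
  5^4 = 625
Product = 8 * 81 * 625 = 405000

405000


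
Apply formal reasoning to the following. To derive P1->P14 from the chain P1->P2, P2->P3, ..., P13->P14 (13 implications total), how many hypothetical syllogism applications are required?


With 13 implications in a chain connecting 14 propositions:
P1->P2, P2->P3, ..., P13->P14
Steps needed = (number of implications) - 1 = 13 - 1 = 12

12


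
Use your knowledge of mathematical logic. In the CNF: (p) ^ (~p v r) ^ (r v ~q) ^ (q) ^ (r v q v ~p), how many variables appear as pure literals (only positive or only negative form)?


Check each variable for pure literal status:
p: mixed (not pure)
q: mixed (not pure)
r: pure positive
Pure literal count = 1

1


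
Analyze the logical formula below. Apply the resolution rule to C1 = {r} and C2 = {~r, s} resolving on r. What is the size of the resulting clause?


Remove r from C1 and ~r from C2.
C1 remainder: {}
C2 remainder: {s}
Union (resolvent): {s}
Resolvent has 1 literal(s).

1


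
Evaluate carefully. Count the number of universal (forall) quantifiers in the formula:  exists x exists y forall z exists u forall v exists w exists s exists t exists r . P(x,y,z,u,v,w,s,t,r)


Quantifier prefix: exists x exists y forall z exists u forall v exists w exists s exists t exists r
Mark each quantifier type:
  E E U E U E E E E
Universal count = 2, Existential count = 7
Asked for universal (forall) quantifiers: 2

2


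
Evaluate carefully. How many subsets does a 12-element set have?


The power set of a set with n elements has 2^n elements.
|P(S)| = 2^12 = 4096

4096


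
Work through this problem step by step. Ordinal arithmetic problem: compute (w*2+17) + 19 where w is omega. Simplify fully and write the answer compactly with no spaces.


Compute (w*2+17) + 19.
Ordinal + is associative but NOT commutative; for finite n>0, n + w = w but w + n stays w+n.
By associativity: (w*2+17) + 19 = w*2 + (17+19) = w*2+36.
Result = w*2+36

w*2+36


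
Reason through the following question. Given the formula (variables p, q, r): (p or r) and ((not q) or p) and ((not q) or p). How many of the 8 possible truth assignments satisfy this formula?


Evaluate all 8 assignments for p, q, r:
p=0, q=0, r=0: 0
p=0, q=0, r=1: 1
p=0, q=1, r=0: 0
p=0, q=1, r=1: 0
p=1, q=0, r=0: 1
p=1, q=0, r=1: 1
p=1, q=1, r=0: 1
p=1, q=1, r=1: 1
Satisfying count = 5

5


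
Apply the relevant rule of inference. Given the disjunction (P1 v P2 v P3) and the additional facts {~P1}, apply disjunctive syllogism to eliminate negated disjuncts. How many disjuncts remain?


Original disjuncts (3): P1, P2, P3
Negated (eliminate): ~P1
Remaining disjuncts: P2, P3
Count = 3 - 1 = 2

2


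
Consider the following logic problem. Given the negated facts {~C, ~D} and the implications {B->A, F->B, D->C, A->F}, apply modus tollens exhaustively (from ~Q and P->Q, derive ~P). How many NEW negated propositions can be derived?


Initial negated facts: {~C, ~D}
Apply modus tollens to closure:
  (no implication fires)
Final negated: {~C, ~D}
New negations: {(none)}
Count = 0

0


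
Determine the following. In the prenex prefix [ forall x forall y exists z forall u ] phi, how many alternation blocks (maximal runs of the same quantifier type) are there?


Quantifier-type sequence: A A E A  (A=forall, E=exists)
Group into maximal same-type runs:
  Ax2 | Ex1 | Ax1
Number of blocks = 3

3


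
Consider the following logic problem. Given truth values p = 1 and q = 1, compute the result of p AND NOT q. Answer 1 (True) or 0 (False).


p = 1, q = 1
Operation: p AND NOT q
Evaluate: 1 AND NOT 1 = 0

0


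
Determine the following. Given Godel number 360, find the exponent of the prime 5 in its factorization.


Factorize 360 by dividing by 5 repeatedly.
Division steps: 5 divides 360 exactly 1 time(s).
Exponent of 5 = 1

1


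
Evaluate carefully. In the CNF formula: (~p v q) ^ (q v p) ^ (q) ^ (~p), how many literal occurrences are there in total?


Counting literals in each clause:
Clause 1: 2 literal(s)
Clause 2: 2 literal(s)
Clause 3: 1 literal(s)
Clause 4: 1 literal(s)
Total = 6

6


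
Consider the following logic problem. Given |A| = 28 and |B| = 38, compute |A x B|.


The Cartesian product A x B contains all ordered pairs (a, b).
|A x B| = |A| * |B| = 28 * 38 = 1064

1064


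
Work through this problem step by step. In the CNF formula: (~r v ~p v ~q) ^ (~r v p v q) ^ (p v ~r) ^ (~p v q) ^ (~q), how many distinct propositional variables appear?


Identify each variable that appears in the formula.
Variables found: p, q, r
Count = 3

3


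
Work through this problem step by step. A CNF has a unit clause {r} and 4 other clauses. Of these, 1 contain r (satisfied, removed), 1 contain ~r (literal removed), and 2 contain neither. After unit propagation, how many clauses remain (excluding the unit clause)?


Satisfied (removed): 1
Shortened (remain): 1
Unchanged (remain): 2
Remaining = 1 + 2 = 3

3


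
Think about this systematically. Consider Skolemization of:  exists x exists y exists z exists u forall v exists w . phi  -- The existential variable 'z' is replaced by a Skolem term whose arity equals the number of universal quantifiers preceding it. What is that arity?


Quantifier prefix: exists x exists y exists z exists u forall v exists w
'z' is existentially quantified at position 3.
No universal quantifiers precede it.
Skolem function arity = 0 (a Skolem constant)

0


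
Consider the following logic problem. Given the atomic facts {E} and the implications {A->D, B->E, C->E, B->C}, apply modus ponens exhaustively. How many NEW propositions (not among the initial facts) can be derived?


Initial facts: {E}
Apply modus ponens to closure:
  (no implication fires)
Final known: {E}
New propositions: {(none)}
Count = 0

0


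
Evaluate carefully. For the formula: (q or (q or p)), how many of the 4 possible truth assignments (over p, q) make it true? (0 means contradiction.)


Check all 4 assignments:
p=0, q=0: 0
p=0, q=1: 1
p=1, q=0: 1
p=1, q=1: 1
Count of True = 3

3


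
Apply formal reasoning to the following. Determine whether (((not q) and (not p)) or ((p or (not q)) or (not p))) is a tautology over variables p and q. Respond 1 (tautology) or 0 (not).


Check all 4 assignments:
p=0, q=0: 1
p=0, q=1: 1
p=1, q=0: 1
p=1, q=1: 1
Satisfying count = 4/4.
Tautology iff count = 4: yes.

1


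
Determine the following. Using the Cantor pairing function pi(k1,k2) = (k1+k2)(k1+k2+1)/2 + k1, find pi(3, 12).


k1 + k2 = 15
(k1+k2)(k1+k2+1)/2 = 15 * 16 / 2 = 120
pi = 120 + 3 = 123

123


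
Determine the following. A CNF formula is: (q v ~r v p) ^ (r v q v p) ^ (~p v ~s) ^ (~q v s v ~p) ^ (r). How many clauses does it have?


A CNF formula is a conjunction of clauses.
Clauses are separated by ^.
Counting the conjuncts: 5 clauses.

5


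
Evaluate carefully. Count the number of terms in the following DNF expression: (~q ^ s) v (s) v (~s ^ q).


A DNF formula is a disjunction of terms (conjunctions).
Terms are separated by v.
Counting the disjuncts: 3 terms.

3


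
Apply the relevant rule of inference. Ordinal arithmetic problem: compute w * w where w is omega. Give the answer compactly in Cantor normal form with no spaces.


Compute w * w.
Ordinal * is associative and left-distributive over +, but NOT commutative; for finite n>1, n*w = w but w*n stays w*n.
w * w = w^2 by definition.
Result = w^2

w^2


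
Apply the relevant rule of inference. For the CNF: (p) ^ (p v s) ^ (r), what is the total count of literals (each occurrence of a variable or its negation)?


Counting literals in each clause:
Clause 1: 1 literal(s)
Clause 2: 2 literal(s)
Clause 3: 1 literal(s)
Total = 4

4


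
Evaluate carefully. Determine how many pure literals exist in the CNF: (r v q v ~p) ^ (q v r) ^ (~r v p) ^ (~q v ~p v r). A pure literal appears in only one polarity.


Check each variable for pure literal status:
p: mixed (not pure)
q: mixed (not pure)
r: mixed (not pure)
Pure literal count = 0

0


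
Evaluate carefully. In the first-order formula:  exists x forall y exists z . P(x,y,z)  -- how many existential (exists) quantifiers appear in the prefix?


Quantifier prefix: exists x forall y exists z
Mark each quantifier type:
  E U E
Universal count = 1, Existential count = 2
Asked for existential (exists) quantifiers: 2

2


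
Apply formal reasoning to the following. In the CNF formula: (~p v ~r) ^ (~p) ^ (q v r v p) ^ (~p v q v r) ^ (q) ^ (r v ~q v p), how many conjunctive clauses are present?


A CNF formula is a conjunction of clauses.
Clauses are separated by ^.
Counting the conjuncts: 6 clauses.

6


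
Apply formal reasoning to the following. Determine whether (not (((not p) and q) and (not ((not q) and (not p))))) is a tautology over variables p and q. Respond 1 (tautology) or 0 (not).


Check all 4 assignments:
p=0, q=0: 1
p=0, q=1: 0
p=1, q=0: 1
p=1, q=1: 1
Satisfying count = 3/4.
Tautology iff count = 4: no.

0


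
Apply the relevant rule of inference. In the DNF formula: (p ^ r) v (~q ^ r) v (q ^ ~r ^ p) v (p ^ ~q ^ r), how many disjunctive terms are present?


A DNF formula is a disjunction of terms (conjunctions).
Terms are separated by v.
Counting the disjuncts: 4 terms.

4


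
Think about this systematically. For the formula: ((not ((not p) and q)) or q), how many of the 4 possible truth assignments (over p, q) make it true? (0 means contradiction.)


Check all 4 assignments:
p=0, q=0: 1
p=0, q=1: 1
p=1, q=0: 1
p=1, q=1: 1
Count of True = 4

4


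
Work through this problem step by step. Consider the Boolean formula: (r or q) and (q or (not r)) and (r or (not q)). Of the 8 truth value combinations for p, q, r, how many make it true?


Evaluate all 8 assignments for p, q, r:
p=0, q=0, r=0: 0
p=0, q=0, r=1: 0
p=0, q=1, r=0: 0
p=0, q=1, r=1: 1
p=1, q=0, r=0: 0
p=1, q=0, r=1: 0
p=1, q=1, r=0: 0
p=1, q=1, r=1: 1
Satisfying count = 2

2


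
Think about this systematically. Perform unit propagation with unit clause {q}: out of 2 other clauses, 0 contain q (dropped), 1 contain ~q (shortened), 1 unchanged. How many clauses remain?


Satisfied (removed): 0
Shortened (remain): 1
Unchanged (remain): 1
Remaining = 1 + 1 = 2

2


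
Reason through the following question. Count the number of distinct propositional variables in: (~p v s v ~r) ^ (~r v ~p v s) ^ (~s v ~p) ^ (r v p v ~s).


Identify each variable that appears in the formula.
Variables found: p, r, s
Count = 3

3


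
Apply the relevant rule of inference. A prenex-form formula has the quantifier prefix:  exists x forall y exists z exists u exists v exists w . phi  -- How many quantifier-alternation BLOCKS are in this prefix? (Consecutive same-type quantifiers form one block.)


Quantifier-type sequence: E A E E E E  (A=forall, E=exists)
Group into maximal same-type runs:
  Ex1 | Ax1 | Ex4
Number of blocks = 3

3


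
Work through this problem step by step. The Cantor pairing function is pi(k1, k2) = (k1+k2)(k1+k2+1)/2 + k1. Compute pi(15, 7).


k1 + k2 = 22
(k1+k2)(k1+k2+1)/2 = 22 * 23 / 2 = 253
pi = 253 + 15 = 268

268


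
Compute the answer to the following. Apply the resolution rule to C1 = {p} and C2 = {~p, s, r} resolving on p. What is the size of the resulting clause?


Remove p from C1 and ~p from C2.
C1 remainder: {}
C2 remainder: {s, r}
Union (resolvent): {r, s}
Resolvent has 2 literal(s).

2


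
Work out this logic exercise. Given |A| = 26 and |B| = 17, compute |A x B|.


The Cartesian product A x B contains all ordered pairs (a, b).
|A x B| = |A| * |B| = 26 * 17 = 442

442


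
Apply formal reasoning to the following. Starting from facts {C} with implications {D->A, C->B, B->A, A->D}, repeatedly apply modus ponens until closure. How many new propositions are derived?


Initial facts: {C}
Apply modus ponens to closure:
  C and C->B  =>  B
  B and B->A  =>  A
  A and A->D  =>  D
Final known: {A, B, C, D}
New propositions: {A, B, D}
Count = 3

3


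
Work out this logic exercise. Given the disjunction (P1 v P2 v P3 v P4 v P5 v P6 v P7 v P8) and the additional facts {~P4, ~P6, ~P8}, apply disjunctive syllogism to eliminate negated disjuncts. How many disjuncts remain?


Original disjuncts (8): P1, P2, P3, P4, P5, P6, P7, P8
Negated (eliminate): ~P4, ~P6, ~P8
Remaining disjuncts: P1, P2, P3, P5, P7
Count = 8 - 3 = 5

5


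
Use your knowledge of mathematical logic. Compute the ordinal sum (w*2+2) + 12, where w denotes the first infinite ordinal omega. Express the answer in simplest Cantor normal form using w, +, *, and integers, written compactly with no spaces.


Compute (w*2+2) + 12.
Ordinal + is associative but NOT commutative; for finite n>0, n + w = w but w + n stays w+n.
By associativity: (w*2+2) + 12 = w*2 + (2+12) = w*2+14.
Result = w*2+14

w*2+14


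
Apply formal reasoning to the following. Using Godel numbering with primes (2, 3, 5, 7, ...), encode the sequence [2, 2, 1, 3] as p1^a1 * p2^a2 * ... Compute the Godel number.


Encode each element as an exponent of the corresponding prime:
  2^2 = 4
  3^2 = 9
  5^1 = 5
  7^3 = 343
Product = 4 * 9 * 5 * 343 = 61740

61740


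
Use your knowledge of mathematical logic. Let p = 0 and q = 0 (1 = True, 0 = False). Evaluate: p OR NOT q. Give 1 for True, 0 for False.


p = 0, q = 0
Operation: p OR NOT q
Evaluate: 0 OR NOT 0 = 1

1


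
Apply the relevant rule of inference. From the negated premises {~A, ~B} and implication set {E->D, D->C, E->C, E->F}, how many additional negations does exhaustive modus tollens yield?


Initial negated facts: {~A, ~B}
Apply modus tollens to closure:
  (no implication fires)
Final negated: {~A, ~B}
New negations: {(none)}
Count = 0

0


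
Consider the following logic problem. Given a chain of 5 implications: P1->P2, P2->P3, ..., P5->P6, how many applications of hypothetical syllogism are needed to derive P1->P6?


With 5 implications in a chain connecting 6 propositions:
P1->P2, P2->P3, ..., P5->P6
Steps needed = (number of implications) - 1 = 5 - 1 = 4

4


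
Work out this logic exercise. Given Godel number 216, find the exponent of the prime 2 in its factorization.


Factorize 216 by dividing by 2 repeatedly.
Division steps: 2 divides 216 exactly 3 time(s).
Exponent of 2 = 3

3


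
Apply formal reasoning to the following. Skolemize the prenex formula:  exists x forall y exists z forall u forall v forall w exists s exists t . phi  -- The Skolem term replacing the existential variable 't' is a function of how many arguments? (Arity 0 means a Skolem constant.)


Quantifier prefix: exists x forall y exists z forall u forall v forall w exists s exists t
't' is existentially quantified at position 8.
Universal variables preceding it: y, u, v, w
Skolem function arity = 4

4


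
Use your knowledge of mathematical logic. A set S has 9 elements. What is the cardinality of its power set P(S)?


The power set of a set with n elements has 2^n elements.
|P(S)| = 2^9 = 512

512


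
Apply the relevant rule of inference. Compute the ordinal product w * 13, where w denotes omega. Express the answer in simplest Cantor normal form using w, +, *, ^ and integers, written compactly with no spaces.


Compute w * 13.
Ordinal * is associative and left-distributive over +, but NOT commutative; for finite n>1, n*w = w but w*n stays w*n.
w * 13 means 13 copies of w concatenated: w*13.
Result = w*13

w*13


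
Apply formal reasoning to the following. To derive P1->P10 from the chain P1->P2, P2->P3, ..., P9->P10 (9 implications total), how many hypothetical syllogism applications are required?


With 9 implications in a chain connecting 10 propositions:
P1->P2, P2->P3, ..., P9->P10
Steps needed = (number of implications) - 1 = 9 - 1 = 8

8


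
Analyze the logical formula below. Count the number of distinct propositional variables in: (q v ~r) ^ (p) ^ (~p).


Identify each variable that appears in the formula.
Variables found: p, q, r
Count = 3

3


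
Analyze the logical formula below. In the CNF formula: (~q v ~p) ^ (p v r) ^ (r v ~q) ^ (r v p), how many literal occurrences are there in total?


Counting literals in each clause:
Clause 1: 2 literal(s)
Clause 2: 2 literal(s)
Clause 3: 2 literal(s)
Clause 4: 2 literal(s)
Total = 8

8


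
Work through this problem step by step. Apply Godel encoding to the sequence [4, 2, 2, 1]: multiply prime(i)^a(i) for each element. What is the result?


Encode each element as an exponent of the corresponding prime:
  2^4 = 16
  3^2 = 9
  5^2 = 25
  7^1 = 7
Product = 16 * 9 * 25 * 7 = 25200

25200


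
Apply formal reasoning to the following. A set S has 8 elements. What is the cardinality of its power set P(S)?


The power set of a set with n elements has 2^n elements.
|P(S)| = 2^8 = 256

256


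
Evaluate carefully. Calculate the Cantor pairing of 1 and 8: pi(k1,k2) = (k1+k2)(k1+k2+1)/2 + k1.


k1 + k2 = 9
(k1+k2)(k1+k2+1)/2 = 9 * 10 / 2 = 45
pi = 45 + 1 = 46

46


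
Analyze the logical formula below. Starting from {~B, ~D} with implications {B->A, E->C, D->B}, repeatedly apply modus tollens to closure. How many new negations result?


Initial negated facts: {~B, ~D}
Apply modus tollens to closure:
  (no implication fires)
Final negated: {~B, ~D}
New negations: {(none)}
Count = 0

0


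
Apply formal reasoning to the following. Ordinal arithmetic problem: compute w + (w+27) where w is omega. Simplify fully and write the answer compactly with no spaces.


Compute w + (w+27).
Ordinal + is associative but NOT commutative; for finite n>0, n + w = w but w + n stays w+n.
w + (w+27) = (w+w) + 27 = w*2+27.
Result = w*2+27

w*2+27


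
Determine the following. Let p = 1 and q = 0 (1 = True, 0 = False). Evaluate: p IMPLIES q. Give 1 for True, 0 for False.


p = 1, q = 0
Operation: p IMPLIES q
Evaluate: 1 IMPLIES 0 = 0

0


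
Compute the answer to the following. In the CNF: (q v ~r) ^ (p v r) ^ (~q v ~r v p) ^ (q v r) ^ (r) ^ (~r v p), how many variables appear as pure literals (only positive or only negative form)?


Check each variable for pure literal status:
p: pure positive
q: mixed (not pure)
r: mixed (not pure)
Pure literal count = 1

1


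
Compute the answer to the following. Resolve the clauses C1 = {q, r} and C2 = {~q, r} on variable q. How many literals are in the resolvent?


Remove q from C1 and ~q from C2.
C1 remainder: {r}
C2 remainder: {r}
Union (resolvent): {r}
Resolvent has 1 literal(s).

1


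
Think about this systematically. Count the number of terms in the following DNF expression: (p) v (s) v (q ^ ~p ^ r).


A DNF formula is a disjunction of terms (conjunctions).
Terms are separated by v.
Counting the disjuncts: 3 terms.

3


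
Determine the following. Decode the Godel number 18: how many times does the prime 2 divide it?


Factorize 18 by dividing by 2 repeatedly.
Division steps: 2 divides 18 exactly 1 time(s).
Exponent of 2 = 1

1


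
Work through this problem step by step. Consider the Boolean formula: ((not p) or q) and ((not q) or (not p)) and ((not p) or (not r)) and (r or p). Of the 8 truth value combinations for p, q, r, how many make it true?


Evaluate all 8 assignments for p, q, r:
p=0, q=0, r=0: 0
p=0, q=0, r=1: 1
p=0, q=1, r=0: 0
p=0, q=1, r=1: 1
p=1, q=0, r=0: 0
p=1, q=0, r=1: 0
p=1, q=1, r=0: 0
p=1, q=1, r=1: 0
Satisfying count = 2

2


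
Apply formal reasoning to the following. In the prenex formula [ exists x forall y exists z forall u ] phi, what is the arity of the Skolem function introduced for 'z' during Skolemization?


Quantifier prefix: exists x forall y exists z forall u
'z' is existentially quantified at position 3.
Universal variables preceding it: y
Skolem function arity = 1

1


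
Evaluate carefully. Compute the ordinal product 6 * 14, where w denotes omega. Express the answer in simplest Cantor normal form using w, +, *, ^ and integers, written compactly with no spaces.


Compute 6 * 14.
Ordinal * is associative and left-distributive over +, but NOT commutative; for finite n>1, n*w = w but w*n stays w*n.
Both finite; ordinal * agrees with natural *: 6 * 14 = 84.
Result = 84

84


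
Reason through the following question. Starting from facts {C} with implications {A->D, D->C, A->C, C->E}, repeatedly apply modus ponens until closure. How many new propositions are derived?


Initial facts: {C}
Apply modus ponens to closure:
  C and C->E  =>  E
Final known: {C, E}
New propositions: {E}
Count = 1

1


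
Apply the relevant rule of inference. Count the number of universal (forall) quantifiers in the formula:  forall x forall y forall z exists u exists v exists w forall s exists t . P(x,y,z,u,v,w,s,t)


Quantifier prefix: forall x forall y forall z exists u exists v exists w forall s exists t
Mark each quantifier type:
  U U U E E E U E
Universal count = 4, Existential count = 4
Asked for universal (forall) quantifiers: 4

4


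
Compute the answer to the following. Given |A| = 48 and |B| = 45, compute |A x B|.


The Cartesian product A x B contains all ordered pairs (a, b).
|A x B| = |A| * |B| = 48 * 45 = 2160

2160


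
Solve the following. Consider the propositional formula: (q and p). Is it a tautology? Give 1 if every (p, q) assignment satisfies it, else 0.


Check all 4 assignments:
p=0, q=0: 0
p=0, q=1: 0
p=1, q=0: 0
p=1, q=1: 1
Satisfying count = 1/4.
Tautology iff count = 4: no.

0


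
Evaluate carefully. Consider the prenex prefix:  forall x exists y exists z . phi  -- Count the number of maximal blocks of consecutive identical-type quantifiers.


Quantifier-type sequence: A E E  (A=forall, E=exists)
Group into maximal same-type runs:
  Ax1 | Ex2
Number of blocks = 2

2


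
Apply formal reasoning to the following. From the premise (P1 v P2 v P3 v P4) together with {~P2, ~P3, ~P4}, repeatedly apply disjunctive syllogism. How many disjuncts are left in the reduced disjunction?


Original disjuncts (4): P1, P2, P3, P4
Negated (eliminate): ~P2, ~P3, ~P4
Remaining disjuncts: P1
Count = 4 - 3 = 1

1


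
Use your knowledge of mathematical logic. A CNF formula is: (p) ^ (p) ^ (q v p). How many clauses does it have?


A CNF formula is a conjunction of clauses.
Clauses are separated by ^.
Counting the conjuncts: 3 clauses.

3


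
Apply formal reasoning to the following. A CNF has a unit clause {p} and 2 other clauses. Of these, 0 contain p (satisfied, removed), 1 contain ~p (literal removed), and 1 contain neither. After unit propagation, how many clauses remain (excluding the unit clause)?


Satisfied (removed): 0
Shortened (remain): 1
Unchanged (remain): 1
Remaining = 1 + 1 = 2

2


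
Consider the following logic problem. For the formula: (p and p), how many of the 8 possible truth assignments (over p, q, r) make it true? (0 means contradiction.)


Check all 8 assignments:
p=0, q=0, r=0: 0
p=0, q=0, r=1: 0
p=0, q=1, r=0: 0
p=0, q=1, r=1: 0
p=1, q=0, r=0: 1
p=1, q=0, r=1: 1
p=1, q=1, r=0: 1
p=1, q=1, r=1: 1
Count of True = 4

4


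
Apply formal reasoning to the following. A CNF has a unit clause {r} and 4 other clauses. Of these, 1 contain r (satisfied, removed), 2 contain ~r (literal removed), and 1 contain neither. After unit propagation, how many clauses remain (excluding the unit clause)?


Satisfied (removed): 1
Shortened (remain): 2
Unchanged (remain): 1
Remaining = 2 + 1 = 3

3


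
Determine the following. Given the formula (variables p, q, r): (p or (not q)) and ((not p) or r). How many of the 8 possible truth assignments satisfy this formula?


Evaluate all 8 assignments for p, q, r:
p=0, q=0, r=0: 1
p=0, q=0, r=1: 1
p=0, q=1, r=0: 0
p=0, q=1, r=1: 0
p=1, q=0, r=0: 0
p=1, q=0, r=1: 1
p=1, q=1, r=0: 0
p=1, q=1, r=1: 1
Satisfying count = 4

4


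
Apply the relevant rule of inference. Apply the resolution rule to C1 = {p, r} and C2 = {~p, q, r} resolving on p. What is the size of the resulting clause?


Remove p from C1 and ~p from C2.
C1 remainder: {r}
C2 remainder: {q, r}
Union (resolvent): {q, r}
Resolvent has 2 literal(s).

2


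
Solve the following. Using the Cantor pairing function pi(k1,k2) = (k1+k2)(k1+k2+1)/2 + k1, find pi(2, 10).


k1 + k2 = 12
(k1+k2)(k1+k2+1)/2 = 12 * 13 / 2 = 78
pi = 78 + 2 = 80

80


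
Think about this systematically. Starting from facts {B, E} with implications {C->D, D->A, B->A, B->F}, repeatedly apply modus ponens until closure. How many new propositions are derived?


Initial facts: {B, E}
Apply modus ponens to closure:
  B and B->A  =>  A
  B and B->F  =>  F
Final known: {A, B, E, F}
New propositions: {A, F}
Count = 2

2


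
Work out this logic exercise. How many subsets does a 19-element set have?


The power set of a set with n elements has 2^n elements.
|P(S)| = 2^19 = 524288

524288


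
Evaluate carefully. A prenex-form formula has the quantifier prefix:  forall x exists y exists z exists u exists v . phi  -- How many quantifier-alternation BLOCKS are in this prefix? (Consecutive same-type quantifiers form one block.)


Quantifier-type sequence: A E E E E  (A=forall, E=exists)
Group into maximal same-type runs:
  Ax1 | Ex4
Number of blocks = 2

2


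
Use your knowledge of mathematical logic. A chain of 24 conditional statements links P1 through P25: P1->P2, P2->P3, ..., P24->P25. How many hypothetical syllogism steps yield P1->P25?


With 24 implications in a chain connecting 25 propositions:
P1->P2, P2->P3, ..., P24->P25
Steps needed = (number of implications) - 1 = 24 - 1 = 23

23


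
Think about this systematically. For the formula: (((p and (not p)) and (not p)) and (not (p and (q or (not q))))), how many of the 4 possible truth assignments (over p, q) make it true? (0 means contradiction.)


Check all 4 assignments:
p=0, q=0: 0
p=0, q=1: 0
p=1, q=0: 0
p=1, q=1: 0
Count of True = 0

0


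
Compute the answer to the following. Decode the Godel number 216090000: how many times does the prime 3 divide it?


Factorize 216090000 by dividing by 3 repeatedly.
Division steps: 3 divides 216090000 exactly 2 time(s).
Exponent of 3 = 2

2


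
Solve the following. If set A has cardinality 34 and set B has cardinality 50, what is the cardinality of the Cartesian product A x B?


The Cartesian product A x B contains all ordered pairs (a, b).
|A x B| = |A| * |B| = 34 * 50 = 1700

1700


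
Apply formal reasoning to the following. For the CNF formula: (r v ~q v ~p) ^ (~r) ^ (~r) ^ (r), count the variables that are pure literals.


Check each variable for pure literal status:
p: pure negative
q: pure negative
r: mixed (not pure)
Pure literal count = 2

2


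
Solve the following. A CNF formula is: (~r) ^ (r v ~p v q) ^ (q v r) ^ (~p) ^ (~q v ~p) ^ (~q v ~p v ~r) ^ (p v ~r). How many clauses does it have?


A CNF formula is a conjunction of clauses.
Clauses are separated by ^.
Counting the conjuncts: 7 clauses.

7


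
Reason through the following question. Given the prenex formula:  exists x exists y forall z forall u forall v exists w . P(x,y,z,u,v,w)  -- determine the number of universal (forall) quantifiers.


Quantifier prefix: exists x exists y forall z forall u forall v exists w
Mark each quantifier type:
  E E U U U E
Universal count = 3, Existential count = 3
Asked for universal (forall) quantifiers: 3

3


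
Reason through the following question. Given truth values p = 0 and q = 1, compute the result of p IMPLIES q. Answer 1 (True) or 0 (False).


p = 0, q = 1
Operation: p IMPLIES q
Evaluate: 0 IMPLIES 1 = 1

1


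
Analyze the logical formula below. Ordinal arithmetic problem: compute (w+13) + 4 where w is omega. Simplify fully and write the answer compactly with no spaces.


Compute (w+13) + 4.
Ordinal + is associative but NOT commutative; for finite n>0, n + w = w but w + n stays w+n.
By associativity: (w+13) + 4 = w + (13+4) = w+17.
Result = w+17

w+17


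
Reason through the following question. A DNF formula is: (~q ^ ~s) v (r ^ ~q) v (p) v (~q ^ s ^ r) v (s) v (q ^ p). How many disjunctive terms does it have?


A DNF formula is a disjunction of terms (conjunctions).
Terms are separated by v.
Counting the disjuncts: 6 terms.

6


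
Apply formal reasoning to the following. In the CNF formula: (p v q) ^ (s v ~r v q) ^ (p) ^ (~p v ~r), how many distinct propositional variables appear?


Identify each variable that appears in the formula.
Variables found: p, q, r, s
Count = 4

4


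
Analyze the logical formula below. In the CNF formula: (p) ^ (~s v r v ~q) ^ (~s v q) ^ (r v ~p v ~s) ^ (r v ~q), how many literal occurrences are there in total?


Counting literals in each clause:
Clause 1: 1 literal(s)
Clause 2: 3 literal(s)
Clause 3: 2 literal(s)
Clause 4: 3 literal(s)
Clause 5: 2 literal(s)
Total = 11

11


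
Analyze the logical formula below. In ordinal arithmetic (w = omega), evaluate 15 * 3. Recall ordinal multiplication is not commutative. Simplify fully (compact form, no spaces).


Compute 15 * 3.
Ordinal * is associative and left-distributive over +, but NOT commutative; for finite n>1, n*w = w but w*n stays w*n.
Both finite; ordinal * agrees with natural *: 15 * 3 = 45.
Result = 45

45


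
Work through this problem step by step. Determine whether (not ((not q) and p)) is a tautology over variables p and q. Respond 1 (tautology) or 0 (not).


Check all 4 assignments:
p=0, q=0: 1
p=0, q=1: 1
p=1, q=0: 0
p=1, q=1: 1
Satisfying count = 3/4.
Tautology iff count = 4: no.

0


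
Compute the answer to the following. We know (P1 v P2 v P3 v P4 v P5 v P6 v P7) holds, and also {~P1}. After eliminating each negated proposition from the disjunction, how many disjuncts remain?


Original disjuncts (7): P1, P2, P3, P4, P5, P6, P7
Negated (eliminate): ~P1
Remaining disjuncts: P2, P3, P4, P5, P6, P7
Count = 7 - 1 = 6

6


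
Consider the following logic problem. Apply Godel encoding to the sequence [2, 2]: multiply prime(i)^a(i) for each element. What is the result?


Encode each element as an exponent of the corresponding prime:
  2^2 = 4
  3^2 = 9
Product = 4 * 9 = 36

36


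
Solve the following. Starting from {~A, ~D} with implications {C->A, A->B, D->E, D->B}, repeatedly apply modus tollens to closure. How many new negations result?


Initial negated facts: {~A, ~D}
Apply modus tollens to closure:
  ~A and C->A  =>  ~C
Final negated: {~A, ~C, ~D}
New negations: {~C}
Count = 1

1


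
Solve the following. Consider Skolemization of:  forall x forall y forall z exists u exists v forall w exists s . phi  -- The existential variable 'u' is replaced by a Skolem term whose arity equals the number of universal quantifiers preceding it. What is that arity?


Quantifier prefix: forall x forall y forall z exists u exists v forall w exists s
'u' is existentially quantified at position 4.
Universal variables preceding it: x, y, z
Skolem function arity = 3

3


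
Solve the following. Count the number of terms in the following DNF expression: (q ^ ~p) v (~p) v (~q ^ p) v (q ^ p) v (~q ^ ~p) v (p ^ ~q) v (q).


A DNF formula is a disjunction of terms (conjunctions).
Terms are separated by v.
Counting the disjuncts: 7 terms.

7


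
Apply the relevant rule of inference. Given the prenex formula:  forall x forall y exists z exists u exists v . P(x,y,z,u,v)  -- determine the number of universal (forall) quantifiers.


Quantifier prefix: forall x forall y exists z exists u exists v
Mark each quantifier type:
  U U E E E
Universal count = 2, Existential count = 3
Asked for universal (forall) quantifiers: 2

2


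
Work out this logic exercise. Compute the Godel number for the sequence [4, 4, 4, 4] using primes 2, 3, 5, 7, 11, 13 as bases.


Encode each element as an exponent of the corresponding prime:
  2^4 = 16
  3^4 = 81
  5^4 = 625
  7^4 = 2401
Product = 16 * 81 * 625 * 2401 = 1944810000

1944810000


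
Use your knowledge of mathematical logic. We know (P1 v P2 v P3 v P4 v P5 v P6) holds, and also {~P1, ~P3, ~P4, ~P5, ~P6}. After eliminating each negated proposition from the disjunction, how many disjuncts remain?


Original disjuncts (6): P1, P2, P3, P4, P5, P6
Negated (eliminate): ~P1, ~P3, ~P4, ~P5, ~P6
Remaining disjuncts: P2
Count = 6 - 5 = 1

1


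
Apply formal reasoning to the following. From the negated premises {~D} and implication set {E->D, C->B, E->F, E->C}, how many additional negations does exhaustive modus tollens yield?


Initial negated facts: {~D}
Apply modus tollens to closure:
  ~D and E->D  =>  ~E
Final negated: {~D, ~E}
New negations: {~E}
Count = 1

1


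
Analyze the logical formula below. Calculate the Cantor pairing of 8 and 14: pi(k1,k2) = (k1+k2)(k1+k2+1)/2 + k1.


k1 + k2 = 22
(k1+k2)(k1+k2+1)/2 = 22 * 23 / 2 = 253
pi = 253 + 8 = 261

261


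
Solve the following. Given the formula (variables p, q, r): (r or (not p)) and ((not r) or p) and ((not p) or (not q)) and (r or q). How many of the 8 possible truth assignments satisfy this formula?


Evaluate all 8 assignments for p, q, r:
p=0, q=0, r=0: 0
p=0, q=0, r=1: 0
p=0, q=1, r=0: 1
p=0, q=1, r=1: 0
p=1, q=0, r=0: 0
p=1, q=0, r=1: 1
p=1, q=1, r=0: 0
p=1, q=1, r=1: 0
Satisfying count = 2

2


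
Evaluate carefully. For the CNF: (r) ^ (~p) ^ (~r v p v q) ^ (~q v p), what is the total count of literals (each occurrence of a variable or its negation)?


Counting literals in each clause:
Clause 1: 1 literal(s)
Clause 2: 1 literal(s)
Clause 3: 3 literal(s)
Clause 4: 2 literal(s)
Total = 7

7


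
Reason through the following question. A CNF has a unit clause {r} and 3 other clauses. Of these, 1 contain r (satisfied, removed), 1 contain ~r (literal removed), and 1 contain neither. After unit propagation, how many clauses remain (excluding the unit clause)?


Satisfied (removed): 1
Shortened (remain): 1
Unchanged (remain): 1
Remaining = 1 + 1 = 2

2


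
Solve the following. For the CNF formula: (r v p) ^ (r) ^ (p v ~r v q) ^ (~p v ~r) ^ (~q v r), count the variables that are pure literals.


Check each variable for pure literal status:
p: mixed (not pure)
q: mixed (not pure)
r: mixed (not pure)
Pure literal count = 0

0


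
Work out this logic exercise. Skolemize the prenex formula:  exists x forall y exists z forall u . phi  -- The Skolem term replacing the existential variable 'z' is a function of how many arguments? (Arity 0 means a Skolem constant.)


Quantifier prefix: exists x forall y exists z forall u
'z' is existentially quantified at position 3.
Universal variables preceding it: y
Skolem function arity = 1

1


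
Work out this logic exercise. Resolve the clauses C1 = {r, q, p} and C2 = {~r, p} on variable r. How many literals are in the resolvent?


Remove r from C1 and ~r from C2.
C1 remainder: {q, p}
C2 remainder: {p}
Union (resolvent): {p, q}
Resolvent has 2 literal(s).

2


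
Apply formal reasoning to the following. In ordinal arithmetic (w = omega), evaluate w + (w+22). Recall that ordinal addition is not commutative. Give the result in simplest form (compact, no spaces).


Compute w + (w+22).
Ordinal + is associative but NOT commutative; for finite n>0, n + w = w but w + n stays w+n.
w + (w+22) = (w+w) + 22 = w*2+22.
Result = w*2+22

w*2+22


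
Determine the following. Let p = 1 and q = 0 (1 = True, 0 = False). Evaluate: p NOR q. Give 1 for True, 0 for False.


p = 1, q = 0
Operation: p NOR q
Evaluate: 1 NOR 0 = 0

0


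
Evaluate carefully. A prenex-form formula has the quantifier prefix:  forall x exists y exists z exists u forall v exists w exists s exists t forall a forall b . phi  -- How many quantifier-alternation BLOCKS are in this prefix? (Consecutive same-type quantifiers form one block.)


Quantifier-type sequence: A E E E A E E E A A  (A=forall, E=exists)
Group into maximal same-type runs:
  Ax1 | Ex3 | Ax1 | Ex3 | Ax2
Number of blocks = 5

5


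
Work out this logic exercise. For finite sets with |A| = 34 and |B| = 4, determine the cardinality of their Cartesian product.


The Cartesian product A x B contains all ordered pairs (a, b).
|A x B| = |A| * |B| = 34 * 4 = 136

136


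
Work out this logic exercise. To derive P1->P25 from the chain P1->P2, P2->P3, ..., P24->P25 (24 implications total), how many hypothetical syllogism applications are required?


With 24 implications in a chain connecting 25 propositions:
P1->P2, P2->P3, ..., P24->P25
Steps needed = (number of implications) - 1 = 24 - 1 = 23

23


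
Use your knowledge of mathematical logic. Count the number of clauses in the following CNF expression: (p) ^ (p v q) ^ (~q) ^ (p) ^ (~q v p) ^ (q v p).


A CNF formula is a conjunction of clauses.
Clauses are separated by ^.
Counting the conjuncts: 6 clauses.

6


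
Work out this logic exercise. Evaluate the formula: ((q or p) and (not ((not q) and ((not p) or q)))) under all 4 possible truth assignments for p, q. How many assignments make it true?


Check all 4 assignments:
p=0, q=0: 0
p=0, q=1: 1
p=1, q=0: 1
p=1, q=1: 1
Count of True = 3

3


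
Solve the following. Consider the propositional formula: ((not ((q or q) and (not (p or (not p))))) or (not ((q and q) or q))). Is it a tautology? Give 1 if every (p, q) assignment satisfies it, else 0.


Check all 4 assignments:
p=0, q=0: 1
p=0, q=1: 1
p=1, q=0: 1
p=1, q=1: 1
Satisfying count = 4/4.
Tautology iff count = 4: yes.

1


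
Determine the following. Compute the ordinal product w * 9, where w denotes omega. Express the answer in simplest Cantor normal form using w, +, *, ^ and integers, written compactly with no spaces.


Compute w * 9.
Ordinal * is associative and left-distributive over +, but NOT commutative; for finite n>1, n*w = w but w*n stays w*n.
w * 9 means 9 copies of w concatenated: w*9.
Result = w*9

w*9
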